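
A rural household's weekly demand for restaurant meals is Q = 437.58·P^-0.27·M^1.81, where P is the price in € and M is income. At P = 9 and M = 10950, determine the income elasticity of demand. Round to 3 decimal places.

1.810

For a multiplicative demand Q = A·P^α·M^β, the income elasticity is β everywhere.
Here β = 1.81, so η = 1.810.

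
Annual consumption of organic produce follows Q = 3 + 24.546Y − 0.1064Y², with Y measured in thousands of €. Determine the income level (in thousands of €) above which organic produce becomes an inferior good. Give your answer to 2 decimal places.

115.35

dQ/dY = 24.546 − 0.2128Y.
The good is inferior where dQ/dY < 0. Setting dQ/dY = 0 gives Y = 24.546 / 0.2128 = 115.35.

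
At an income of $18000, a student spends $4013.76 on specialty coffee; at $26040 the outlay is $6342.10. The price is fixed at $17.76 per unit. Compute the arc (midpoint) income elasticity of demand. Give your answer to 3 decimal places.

1.232

With a constant price, Q₁ = 4013.76/17.76 = 226.000 and Q₂ = 6342.10/17.76 = 357.100 (equivalently, work directly with expenditure since P cancels).
Midpoint %ΔQ = (6342.10 − 4013.76)/5177.93 = 0.44967; midpoint %ΔI = (26040 − 18000)/22020 = 0.36512.
η = 0.44967 / 0.36512 = 1.232.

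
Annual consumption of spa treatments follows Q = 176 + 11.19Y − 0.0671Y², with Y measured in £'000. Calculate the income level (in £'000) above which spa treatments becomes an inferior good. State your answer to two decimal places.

dQ/dY = 11.19 − 0.1342Y.
The good is inferior where dQ/dY < 0. Setting dQ/dY = 0 gives Y = 11.19 / 0.1342 = 83.38.

83.38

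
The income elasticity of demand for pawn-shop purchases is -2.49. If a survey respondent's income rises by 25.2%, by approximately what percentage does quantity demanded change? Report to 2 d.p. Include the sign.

-62.75%

%ΔQ ≈ η × %ΔI = -2.49 × 25.2% = -62.75%.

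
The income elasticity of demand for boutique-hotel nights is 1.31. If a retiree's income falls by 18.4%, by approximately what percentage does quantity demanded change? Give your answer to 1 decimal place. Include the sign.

%ΔQ ≈ η × %ΔI = 1.31 × (-18.4%) = -24.1%.

-24.1%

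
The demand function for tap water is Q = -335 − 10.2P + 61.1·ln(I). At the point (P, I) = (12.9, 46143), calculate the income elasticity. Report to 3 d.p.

At P = 12.9, I = 46143: Q = 189.603.
Holding P constant, ∂Q/∂I = 61.1/I = 0.00132414.
η_I = (∂Q/∂I)·(I/Q) = 0.00132414 × (46143/189.603) = 0.322.

0.322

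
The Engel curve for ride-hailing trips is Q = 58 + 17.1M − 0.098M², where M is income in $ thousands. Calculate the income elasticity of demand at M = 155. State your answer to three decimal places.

-5.814

At M = 155: Q = 354.0500.
dQ/dM = 17.1 − 0.196M = -13.28000.
η = (dQ/dM)·(M/Q) = -13.28000 × (155/354.0500) = -5.814.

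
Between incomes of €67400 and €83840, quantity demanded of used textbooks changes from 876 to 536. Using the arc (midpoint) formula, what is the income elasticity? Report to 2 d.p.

ΔQ = 536 − 876 = -340; midpoint Q̄ = (876 + 536)/2 = 706.
ΔI = 83840 − 67400 = 16440; midpoint Ī = (67400 + 83840)/2 = 75620.
η = (ΔQ/Q̄) ÷ (ΔI/Ī) = (-340/706) ÷ (16440/75620) = -2.22.

-2.22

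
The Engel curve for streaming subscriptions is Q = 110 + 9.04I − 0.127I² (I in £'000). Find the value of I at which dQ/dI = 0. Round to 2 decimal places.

dQ/dI = 9.04 − 0.254I.
The good is inferior where dQ/dI < 0. Setting dQ/dI = 0 gives I = 9.04 / 0.254 = 35.59.

35.59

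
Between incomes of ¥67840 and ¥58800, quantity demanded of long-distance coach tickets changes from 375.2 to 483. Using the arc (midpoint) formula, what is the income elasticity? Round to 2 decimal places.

-1.76

ΔQ = 483 − 375.2 = 107.8; midpoint Q̄ = (375.2 + 483)/2 = 429.1.
ΔI = 58800 − 67840 = -9040; midpoint Ī = (67840 + 58800)/2 = 63320.
η = (ΔQ/Q̄) ÷ (ΔI/Ī) = (107.8/429.1) ÷ (-9040/63320) = -1.76.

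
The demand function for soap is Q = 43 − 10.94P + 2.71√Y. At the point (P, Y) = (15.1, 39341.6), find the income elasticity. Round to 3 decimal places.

At P = 15.1, Y = 39341.6: Q = 415.327.
Holding P constant, ∂Q/∂Y = 2.71/(2√Y) = 0.00683146.
η_Y = (∂Q/∂Y)·(Y/Q) = 0.00683146 × (39341.6/415.327) = 0.647.

0.647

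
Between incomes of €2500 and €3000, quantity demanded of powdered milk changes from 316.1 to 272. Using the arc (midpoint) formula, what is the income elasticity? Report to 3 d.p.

-0.825

ΔQ = 272 − 316.1 = -44.1; midpoint Q̄ = (316.1 + 272)/2 = 294.05.
ΔI = 3000 − 2500 = 500; midpoint Ī = (2500 + 3000)/2 = 2750.
η = (ΔQ/Q̄) ÷ (ΔI/Ī) = (-44.1/294.05) ÷ (500/2750) = -0.825.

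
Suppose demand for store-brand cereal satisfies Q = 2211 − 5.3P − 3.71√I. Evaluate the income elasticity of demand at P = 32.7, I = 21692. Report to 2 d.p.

-0.18

At P = 32.7, I = 21692: Q = 1491.274.
Holding P constant, ∂Q/∂I = -3.71/(2√I) = -0.0125949.
η_I = (∂Q/∂I)·(I/Q) = -0.0125949 × (21692/1491.274) = -0.18.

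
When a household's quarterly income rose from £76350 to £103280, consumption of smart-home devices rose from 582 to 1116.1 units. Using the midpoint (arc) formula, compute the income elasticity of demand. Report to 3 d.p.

2.098

ΔQ = 1116.1 − 582 = 534.1; midpoint Q̄ = (582 + 1116.1)/2 = 849.05.
ΔI = 103280 − 76350 = 26930; midpoint Ī = (76350 + 103280)/2 = 89815.
η = (ΔQ/Q̄) ÷ (ΔI/Ī) = (534.1/849.05) ÷ (26930/89815) = 2.098.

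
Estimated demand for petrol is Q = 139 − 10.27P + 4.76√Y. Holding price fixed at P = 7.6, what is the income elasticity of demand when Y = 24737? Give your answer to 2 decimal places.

0.46

At P = 7.6, Y = 24737: Q = 809.601.
Holding P constant, ∂Q/∂Y = 4.76/(2√Y) = 0.0151322.
η_Y = (∂Q/∂Y)·(Y/Q) = 0.0151322 × (24737/809.601) = 0.46.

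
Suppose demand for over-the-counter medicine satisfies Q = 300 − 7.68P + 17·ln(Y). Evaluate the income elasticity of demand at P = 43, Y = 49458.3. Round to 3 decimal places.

At P = 43, Y = 49458.3: Q = 153.511.
Holding P constant, ∂Q/∂Y = 17/Y = 0.000343724.
η_Y = (∂Q/∂Y)·(Y/Q) = 0.000343724 × (49458.3/153.511) = 0.111.

0.111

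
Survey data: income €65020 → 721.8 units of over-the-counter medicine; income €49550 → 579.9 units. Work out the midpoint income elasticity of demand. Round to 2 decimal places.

0.81

ΔQ = 579.9 − 721.8 = -141.9; midpoint Q̄ = (721.8 + 579.9)/2 = 650.85.
ΔI = 49550 − 65020 = -15470; midpoint Ī = (65020 + 49550)/2 = 57285.
η = (ΔQ/Q̄) ÷ (ΔI/Ī) = (-141.9/650.85) ÷ (-15470/57285) = 0.81.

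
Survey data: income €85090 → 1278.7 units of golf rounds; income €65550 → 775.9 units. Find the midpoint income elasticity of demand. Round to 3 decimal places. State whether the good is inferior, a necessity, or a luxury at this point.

ΔQ = 775.9 − 1278.7 = -502.8; midpoint Q̄ = (1278.7 + 775.9)/2 = 1027.3.
ΔI = 65550 − 85090 = -19540; midpoint Ī = (85090 + 65550)/2 = 75320.
η = (ΔQ/Q̄) ÷ (ΔI/Ī) = (-502.8/1027.3) ÷ (-19540/75320) = 1.887.
η > 1 ⇒ luxury.

1.887 (luxury)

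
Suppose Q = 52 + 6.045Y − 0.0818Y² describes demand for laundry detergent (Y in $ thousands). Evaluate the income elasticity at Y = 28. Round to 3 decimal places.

At Y = 28: Q = 157.1288.
dQ/dY = 6.045 − 0.1636Y = 1.46420.
η = (dQ/dY)·(Y/Q) = 1.46420 × (28/157.1288) = 0.261.

0.261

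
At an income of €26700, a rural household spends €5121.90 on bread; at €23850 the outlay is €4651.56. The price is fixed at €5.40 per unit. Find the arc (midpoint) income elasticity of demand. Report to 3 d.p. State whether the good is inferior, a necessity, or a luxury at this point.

With a constant price, Q₁ = 5121.90/5.40 = 948.500 and Q₂ = 4651.56/5.40 = 861.400 (equivalently, work directly with expenditure since P cancels).
Midpoint %ΔQ = (4651.56 − 5121.90)/4886.73 = -0.09625; midpoint %ΔI = (23850 − 26700)/25275 = -0.11276.
η = -0.09625 / -0.11276 = 0.854.
0 < η < 1 ⇒ necessity.

0.854 (necessity)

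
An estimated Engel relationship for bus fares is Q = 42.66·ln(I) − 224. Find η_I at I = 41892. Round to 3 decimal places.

At I = 41892: Q = 230.024.
dQ/dI = 42.66/I = 0.00101833 at this income.
η = (dQ/dI)·(I/Q) = 0.00101833 × (41892/230.024) = 0.185.

0.185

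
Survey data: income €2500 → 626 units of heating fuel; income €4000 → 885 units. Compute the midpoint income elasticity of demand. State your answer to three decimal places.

0.743

ΔQ = 885 − 626 = 259; midpoint Q̄ = (626 + 885)/2 = 755.5.
ΔI = 4000 − 2500 = 1500; midpoint Ī = (2500 + 4000)/2 = 3250.
η = (ΔQ/Q̄) ÷ (ΔI/Ī) = (259/755.5) ÷ (1500/3250) = 0.743.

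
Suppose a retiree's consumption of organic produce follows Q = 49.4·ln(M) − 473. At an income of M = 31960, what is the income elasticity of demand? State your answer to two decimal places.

1.25

At M = 31960: Q = 39.389.
dQ/dM = 49.4/M = 0.00154568 at this income.
η = (dQ/dM)·(M/Q) = 0.00154568 × (31960/39.389) = 1.25.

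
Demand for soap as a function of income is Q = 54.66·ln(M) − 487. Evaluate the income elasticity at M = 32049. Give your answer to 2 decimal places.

At M = 32049: Q = 80.099.
dQ/dM = 54.66/M = 0.00170551 at this income.
η = (dQ/dM)·(M/Q) = 0.00170551 × (32049/80.099) = 0.68.

0.68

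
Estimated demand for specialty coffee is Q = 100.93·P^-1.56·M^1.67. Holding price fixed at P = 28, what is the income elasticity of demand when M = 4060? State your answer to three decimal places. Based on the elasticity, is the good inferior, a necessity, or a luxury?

For a multiplicative demand Q = A·P^α·M^β, the income elasticity is β everywhere.
Here β = 1.67, so η = 1.670.
Since η > 1, this is a luxury.

1.670 (luxury)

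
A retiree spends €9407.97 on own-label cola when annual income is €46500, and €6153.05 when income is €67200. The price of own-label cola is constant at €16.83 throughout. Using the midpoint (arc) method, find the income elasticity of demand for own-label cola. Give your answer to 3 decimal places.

With a constant price, Q₁ = 9407.97/16.83 = 559.000 and Q₂ = 6153.05/16.83 = 365.600 (equivalently, work directly with expenditure since P cancels).
Midpoint %ΔQ = (6153.05 − 9407.97)/7780.51 = -0.41834; midpoint %ΔI = (67200 − 46500)/56850 = 0.36412.
η = -0.41834 / 0.36412 = -1.149.

-1.149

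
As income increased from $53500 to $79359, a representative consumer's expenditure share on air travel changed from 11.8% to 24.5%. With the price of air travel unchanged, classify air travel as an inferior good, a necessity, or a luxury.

The budget share rises as income rises, so η > 1.

luxury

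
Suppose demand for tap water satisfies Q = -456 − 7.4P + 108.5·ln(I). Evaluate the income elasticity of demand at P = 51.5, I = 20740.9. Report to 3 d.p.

At P = 51.5, I = 20740.9: Q = 241.375.
Holding P constant, ∂Q/∂I = 108.5/I = 0.00523121.
η_I = (∂Q/∂I)·(I/Q) = 0.00523121 × (20740.9/241.375) = 0.450.

0.450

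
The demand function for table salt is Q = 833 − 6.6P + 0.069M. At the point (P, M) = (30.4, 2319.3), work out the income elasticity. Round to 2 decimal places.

0.20

At P = 30.4, M = 2319.3: Q = 792.392.
Holding P constant, ∂Q/∂M = 0.069.
η_M = (∂Q/∂M)·(M/Q) = 0.069 × (2319.3/792.392) = 0.20.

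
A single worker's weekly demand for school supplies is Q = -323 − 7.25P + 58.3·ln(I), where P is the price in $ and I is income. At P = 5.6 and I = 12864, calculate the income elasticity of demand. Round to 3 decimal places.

0.310

At P = 5.6, I = 12864: Q = 188.046.
Holding P constant, ∂Q/∂I = 58.3/I = 0.00453203.
η_I = (∂Q/∂I)·(I/Q) = 0.00453203 × (12864/188.046) = 0.310.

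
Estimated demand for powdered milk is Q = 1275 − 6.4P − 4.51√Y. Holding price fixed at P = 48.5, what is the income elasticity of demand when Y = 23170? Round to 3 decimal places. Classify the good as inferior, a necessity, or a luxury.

-1.234 (inferior good)

At P = 48.5, Y = 23170: Q = 278.102.
Holding P constant, ∂Q/∂Y = -4.51/(2√Y) = -0.0148144.
η_Y = (∂Q/∂Y)·(Y/Q) = -0.0148144 × (23170/278.102) = -1.234.
Since η < 0, this is an inferior good.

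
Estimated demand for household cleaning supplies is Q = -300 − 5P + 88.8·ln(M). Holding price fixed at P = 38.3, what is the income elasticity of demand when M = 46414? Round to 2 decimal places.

0.19

At P = 38.3, M = 46414: Q = 462.688.
Holding P constant, ∂Q/∂M = 88.8/M = 0.00191322.
η_M = (∂Q/∂M)·(M/Q) = 0.00191322 × (46414/462.688) = 0.19.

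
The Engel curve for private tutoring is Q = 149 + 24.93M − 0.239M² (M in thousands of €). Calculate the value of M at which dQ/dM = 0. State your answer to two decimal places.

52.15

dQ/dM = 24.93 − 0.478M.
The good is inferior where dQ/dM < 0. Setting dQ/dM = 0 gives M = 24.93 / 0.478 = 52.15.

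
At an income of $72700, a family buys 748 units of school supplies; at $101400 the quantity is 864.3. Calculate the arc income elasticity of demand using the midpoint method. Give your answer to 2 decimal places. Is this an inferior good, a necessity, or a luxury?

0.44 (necessity)

ΔQ = 864.3 − 748 = 116.3; midpoint Q̄ = (748 + 864.3)/2 = 806.15.
ΔI = 101400 − 72700 = 28700; midpoint Ī = (72700 + 101400)/2 = 87050.
η = (ΔQ/Q̄) ÷ (ΔI/Ī) = (116.3/806.15) ÷ (28700/87050) = 0.44.
0 < η < 1 ⇒ necessity.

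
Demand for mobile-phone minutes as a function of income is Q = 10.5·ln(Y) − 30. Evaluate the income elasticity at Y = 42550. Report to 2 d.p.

0.13

At Y = 42550: Q = 81.914.
dQ/dY = 10.5/Y = 0.000246769 at this income.
η = (dQ/dY)·(Y/Q) = 0.000246769 × (42550/81.914) = 0.13.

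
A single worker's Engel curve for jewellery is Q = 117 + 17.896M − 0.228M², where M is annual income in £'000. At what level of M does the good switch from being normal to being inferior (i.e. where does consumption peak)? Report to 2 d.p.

dQ/dM = 17.896 − 0.456M.
The good is inferior where dQ/dM < 0. Setting dQ/dM = 0 gives M = 17.896 / 0.456 = 39.25.

39.25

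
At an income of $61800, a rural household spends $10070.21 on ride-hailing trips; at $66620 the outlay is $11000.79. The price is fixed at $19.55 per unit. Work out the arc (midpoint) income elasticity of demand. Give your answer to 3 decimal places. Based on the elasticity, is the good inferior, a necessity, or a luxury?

1.177 (luxury)

With a constant price, Q₁ = 10070.21/19.55 = 515.100 and Q₂ = 11000.79/19.55 = 562.700 (equivalently, work directly with expenditure since P cancels).
Midpoint %ΔQ = (11000.79 − 10070.21)/10535.50 = 0.08833; midpoint %ΔI = (66620 − 61800)/64210 = 0.07507.
η = 0.08833 / 0.07507 = 1.177.
η > 1 ⇒ luxury.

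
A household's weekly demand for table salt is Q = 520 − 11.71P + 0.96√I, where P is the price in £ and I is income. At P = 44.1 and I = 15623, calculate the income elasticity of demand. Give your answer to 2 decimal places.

0.49

At P = 44.1, I = 15623: Q = 123.581.
Holding P constant, ∂Q/∂I = 0.96/(2√I) = 0.00384025.
η_I = (∂Q/∂I)·(I/Q) = 0.00384025 × (15623/123.581) = 0.49.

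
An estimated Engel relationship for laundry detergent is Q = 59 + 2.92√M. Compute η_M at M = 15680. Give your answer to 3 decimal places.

At M = 15680: Q = 424.642.
dQ/dM = 2.92/(2√M) = 0.0116595 at this income.
η = (dQ/dM)·(M/Q) = 0.0116595 × (15680/424.642) = 0.431.

0.431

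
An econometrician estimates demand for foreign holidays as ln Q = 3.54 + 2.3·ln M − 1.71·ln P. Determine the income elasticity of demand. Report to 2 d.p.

In a log-linear demand, the coefficient on ln M is the income elasticity.
So η = 2.30.

2.30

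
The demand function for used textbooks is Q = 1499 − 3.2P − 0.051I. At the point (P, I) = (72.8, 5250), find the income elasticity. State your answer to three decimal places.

At P = 72.8, I = 5250: Q = 998.290.
Holding P constant, ∂Q/∂I = −0.051.
η_I = (∂Q/∂I)·(I/Q) = -0.051 × (5250/998.290) = -0.268.

-0.268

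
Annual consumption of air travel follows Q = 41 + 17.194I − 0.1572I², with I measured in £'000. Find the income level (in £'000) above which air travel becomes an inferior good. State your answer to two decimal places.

dQ/dI = 17.194 − 0.3144I.
The good is inferior where dQ/dI < 0. Setting dQ/dI = 0 gives I = 17.194 / 0.3144 = 54.69.

54.69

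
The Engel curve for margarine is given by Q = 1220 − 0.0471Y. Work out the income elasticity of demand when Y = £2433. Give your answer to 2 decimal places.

-0.10

At Y = 2433: Q = 1105.406.
dQ/dY = −0.0471.
η = (dQ/dY)·(Y/Q) = -0.0471 × (2433/1105.406) = -0.10.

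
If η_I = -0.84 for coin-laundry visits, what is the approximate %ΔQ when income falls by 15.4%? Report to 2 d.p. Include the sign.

%ΔQ ≈ η × %ΔI = -0.84 × (-15.4%) = 12.94%.

12.94%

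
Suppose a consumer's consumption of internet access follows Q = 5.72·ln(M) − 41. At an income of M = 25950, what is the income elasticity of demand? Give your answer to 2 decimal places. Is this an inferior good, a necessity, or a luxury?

At M = 25950: Q = 17.138.
dQ/dM = 5.72/M = 0.000220424 at this income.
η = (dQ/dM)·(M/Q) = 0.000220424 × (25950/17.138) = 0.33.
Since 0 < η < 1, the good is a necessity.

0.33 (necessity)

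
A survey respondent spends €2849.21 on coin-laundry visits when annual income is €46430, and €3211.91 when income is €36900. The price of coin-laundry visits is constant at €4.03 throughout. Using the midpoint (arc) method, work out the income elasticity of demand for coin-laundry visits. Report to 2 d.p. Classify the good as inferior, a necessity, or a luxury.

With a constant price, Q₁ = 2849.21/4.03 = 707.000 and Q₂ = 3211.91/4.03 = 797.000 (equivalently, work directly with expenditure since P cancels).
Midpoint %ΔQ = (3211.91 − 2849.21)/3030.56 = 0.11968; midpoint %ΔI = (36900 − 46430)/41665 = -0.22873.
η = 0.11968 / -0.22873 = -0.52.
η < 0 ⇒ inferior good.

-0.52 (inferior good)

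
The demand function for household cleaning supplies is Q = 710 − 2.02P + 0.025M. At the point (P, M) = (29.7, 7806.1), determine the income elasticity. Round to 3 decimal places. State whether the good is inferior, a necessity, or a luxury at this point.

0.231 (necessity)

At P = 29.7, M = 7806.1: Q = 845.159.
Holding P constant, ∂Q/∂M = 0.025.
η_M = (∂Q/∂M)·(M/Q) = 0.025 × (7806.1/845.159) = 0.231.
Since 0 < η < 1, this is a necessity.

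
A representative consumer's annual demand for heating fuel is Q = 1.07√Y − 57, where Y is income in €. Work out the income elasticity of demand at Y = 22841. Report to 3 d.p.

At Y = 22841: Q = 104.712.
dQ/dY = 1.07/(2√Y) = 0.00353994 at this income.
η = (dQ/dY)·(Y/Q) = 0.00353994 × (22841/104.712) = 0.772.

0.772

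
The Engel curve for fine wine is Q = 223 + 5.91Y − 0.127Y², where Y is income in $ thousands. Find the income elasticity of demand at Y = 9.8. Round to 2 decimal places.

At Y = 9.8: Q = 268.7209.
dQ/dY = 5.91 − 0.254Y = 3.42080.
η = (dQ/dY)·(Y/Q) = 3.42080 × (9.8/268.7209) = 0.12.

0.12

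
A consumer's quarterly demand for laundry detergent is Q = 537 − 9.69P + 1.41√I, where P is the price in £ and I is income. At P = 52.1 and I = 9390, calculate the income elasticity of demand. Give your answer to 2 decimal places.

0.40

At P = 52.1, I = 9390: Q = 168.783.
Holding P constant, ∂Q/∂I = 1.41/(2√I) = 0.00727539.
η_I = (∂Q/∂I)·(I/Q) = 0.00727539 × (9390/168.783) = 0.40.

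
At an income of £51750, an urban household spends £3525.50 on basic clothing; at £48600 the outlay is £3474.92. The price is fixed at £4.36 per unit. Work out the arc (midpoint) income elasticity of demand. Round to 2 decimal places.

With a constant price, Q₁ = 3525.50/4.36 = 808.601 and Q₂ = 3474.92/4.36 = 797.000 (equivalently, work directly with expenditure since P cancels).
Midpoint %ΔQ = (3474.92 − 3525.50)/3500.21 = -0.01445; midpoint %ΔI = (48600 − 51750)/50175 = -0.06278.
η = -0.01445 / -0.06278 = 0.23.

0.23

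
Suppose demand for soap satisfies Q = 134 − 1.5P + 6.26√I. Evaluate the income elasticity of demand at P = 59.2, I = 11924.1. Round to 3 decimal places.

At P = 59.2, I = 11924.1: Q = 728.777.
Holding P constant, ∂Q/∂I = 6.26/(2√I) = 0.0286637.
η_I = (∂Q/∂I)·(I/Q) = 0.0286637 × (11924.1/728.777) = 0.469.

0.469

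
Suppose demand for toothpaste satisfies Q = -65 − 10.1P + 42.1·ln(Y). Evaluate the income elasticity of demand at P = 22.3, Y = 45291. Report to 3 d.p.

At P = 22.3, Y = 45291: Q = 161.118.
Holding P constant, ∂Q/∂Y = 42.1/Y = 0.000929545.
η_Y = (∂Q/∂Y)·(Y/Q) = 0.000929545 × (45291/161.118) = 0.261.

0.261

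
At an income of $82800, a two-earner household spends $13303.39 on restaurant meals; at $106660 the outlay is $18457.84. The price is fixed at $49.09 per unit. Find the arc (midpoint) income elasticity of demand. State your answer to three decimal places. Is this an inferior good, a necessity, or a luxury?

1.289 (luxury)

With a constant price, Q₁ = 13303.39/49.09 = 271.000 and Q₂ = 18457.84/49.09 = 376.000 (equivalently, work directly with expenditure since P cancels).
Midpoint %ΔQ = (18457.84 − 13303.39)/15880.62 = 0.32457; midpoint %ΔI = (106660 − 82800)/94730 = 0.25187.
η = 0.32457 / 0.25187 = 1.289.
η > 1 ⇒ luxury.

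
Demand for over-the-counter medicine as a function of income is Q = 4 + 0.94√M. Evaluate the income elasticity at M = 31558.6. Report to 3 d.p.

At M = 31558.6: Q = 170.989.
dQ/dM = 0.94/(2√M) = 0.00264569 at this income.
η = (dQ/dM)·(M/Q) = 0.00264569 × (31558.6/170.989) = 0.488.

0.488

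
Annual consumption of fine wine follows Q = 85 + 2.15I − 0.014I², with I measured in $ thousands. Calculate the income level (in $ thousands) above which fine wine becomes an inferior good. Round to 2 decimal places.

dQ/dI = 2.15 − 0.028I.
The good is inferior where dQ/dI < 0. Setting dQ/dI = 0 gives I = 2.15 / 0.028 = 76.79.

76.79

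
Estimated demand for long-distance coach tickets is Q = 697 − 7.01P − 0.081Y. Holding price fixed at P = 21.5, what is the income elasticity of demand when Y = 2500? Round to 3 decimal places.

-0.589

At P = 21.5, Y = 2500: Q = 343.785.
Holding P constant, ∂Q/∂Y = −0.081.
η_Y = (∂Q/∂Y)·(Y/Q) = -0.081 × (2500/343.785) = -0.589.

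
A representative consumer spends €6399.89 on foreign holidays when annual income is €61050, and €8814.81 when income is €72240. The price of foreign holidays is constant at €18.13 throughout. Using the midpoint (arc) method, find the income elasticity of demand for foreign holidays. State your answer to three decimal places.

With a constant price, Q₁ = 6399.89/18.13 = 353.000 and Q₂ = 8814.81/18.13 = 486.200 (equivalently, work directly with expenditure since P cancels).
Midpoint %ΔQ = (8814.81 − 6399.89)/7607.35 = 0.31745; midpoint %ΔI = (72240 − 61050)/66645 = 0.16790.
η = 0.31745 / 0.16790 = 1.891.

1.891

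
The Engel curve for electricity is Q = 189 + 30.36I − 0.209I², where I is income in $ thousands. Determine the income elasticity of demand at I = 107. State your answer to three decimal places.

At I = 107: Q = 1044.6790.
dQ/dI = 30.36 − 0.418I = -14.36600.
η = (dQ/dI)·(I/Q) = -14.36600 × (107/1044.6790) = -1.471.

-1.471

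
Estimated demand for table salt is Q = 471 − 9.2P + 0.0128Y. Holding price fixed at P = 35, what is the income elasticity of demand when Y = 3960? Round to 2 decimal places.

0.25

At P = 35, Y = 3960: Q = 199.688.
Holding P constant, ∂Q/∂Y = 0.0128.
η_Y = (∂Q/∂Y)·(Y/Q) = 0.0128 × (3960/199.688) = 0.25.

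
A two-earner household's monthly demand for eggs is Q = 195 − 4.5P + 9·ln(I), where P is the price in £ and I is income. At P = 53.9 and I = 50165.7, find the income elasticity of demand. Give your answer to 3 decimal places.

At P = 53.9, I = 50165.7: Q = 49.858.
Holding P constant, ∂Q/∂I = 9/I = 0.000179405.
η_I = (∂Q/∂I)·(I/Q) = 0.000179405 × (50165.7/49.858) = 0.181.

0.181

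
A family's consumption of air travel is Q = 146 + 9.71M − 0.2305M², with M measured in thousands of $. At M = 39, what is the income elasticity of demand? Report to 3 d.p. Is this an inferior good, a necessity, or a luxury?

-1.852 (inferior good)

At M = 39: Q = 174.0995.
dQ/dM = 9.71 − 0.461M = -8.26900.
η = (dQ/dM)·(M/Q) = -8.26900 × (39/174.0995) = -1.852.
η < 0 ⇒ inferior good.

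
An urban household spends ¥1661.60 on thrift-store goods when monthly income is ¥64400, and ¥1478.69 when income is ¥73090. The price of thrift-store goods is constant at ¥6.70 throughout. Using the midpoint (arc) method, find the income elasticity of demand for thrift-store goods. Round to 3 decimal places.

With a constant price, Q₁ = 1661.60/6.70 = 248.000 and Q₂ = 1478.69/6.70 = 220.700 (equivalently, work directly with expenditure since P cancels).
Midpoint %ΔQ = (1478.69 − 1661.60)/1570.15 = -0.11649; midpoint %ΔI = (73090 − 64400)/68745 = 0.12641.
η = -0.11649 / 0.12641 = -0.922.

-0.922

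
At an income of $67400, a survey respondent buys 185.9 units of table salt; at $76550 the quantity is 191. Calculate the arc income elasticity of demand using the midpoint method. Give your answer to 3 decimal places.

ΔQ = 191 − 185.9 = 5.1; midpoint Q̄ = (185.9 + 191)/2 = 188.45.
ΔI = 76550 − 67400 = 9150; midpoint Ī = (67400 + 76550)/2 = 71975.
η = (ΔQ/Q̄) ÷ (ΔI/Ī) = (5.1/188.45) ÷ (9150/71975) = 0.213.

0.213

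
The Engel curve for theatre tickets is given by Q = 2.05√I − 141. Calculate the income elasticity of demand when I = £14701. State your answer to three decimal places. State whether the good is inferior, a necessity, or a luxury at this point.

At I = 14701: Q = 107.558.
dQ/dI = 2.05/(2√I) = 0.00845377 at this income.
η = (dQ/dI)·(I/Q) = 0.00845377 × (14701/107.558) = 1.155.
Since η > 1, the good is a luxury.

1.155 (luxury)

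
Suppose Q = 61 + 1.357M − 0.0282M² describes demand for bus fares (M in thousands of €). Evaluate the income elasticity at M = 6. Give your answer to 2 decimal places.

0.09

At M = 6: Q = 68.1268.
dQ/dM = 1.357 − 0.0564M = 1.01860.
η = (dQ/dM)·(M/Q) = 1.01860 × (6/68.1268) = 0.09.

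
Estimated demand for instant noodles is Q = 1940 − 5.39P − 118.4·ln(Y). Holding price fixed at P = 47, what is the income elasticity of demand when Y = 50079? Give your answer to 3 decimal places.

-0.292

At P = 47, Y = 50079: Q = 405.421.
Holding P constant, ∂Q/∂Y = -118.4/Y = -0.00236426.
η_Y = (∂Q/∂Y)·(Y/Q) = -0.00236426 × (50079/405.421) = -0.292.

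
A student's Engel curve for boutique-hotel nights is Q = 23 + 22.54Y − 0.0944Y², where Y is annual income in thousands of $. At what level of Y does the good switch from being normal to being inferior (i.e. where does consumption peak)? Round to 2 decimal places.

119.39

dQ/dY = 22.54 − 0.1888Y.
The good is inferior where dQ/dY < 0. Setting dQ/dY = 0 gives Y = 22.54 / 0.1888 = 119.39.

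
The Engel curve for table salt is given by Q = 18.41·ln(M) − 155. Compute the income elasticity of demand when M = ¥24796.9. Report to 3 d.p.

0.589

At M = 24796.9: Q = 31.281.
dQ/dM = 18.41/M = 0.000742432 at this income.
η = (dQ/dM)·(M/Q) = 0.000742432 × (24796.9/31.281) = 0.589.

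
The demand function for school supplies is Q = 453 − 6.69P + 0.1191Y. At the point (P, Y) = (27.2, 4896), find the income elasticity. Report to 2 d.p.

0.68

At P = 27.2, Y = 4896: Q = 854.146.
Holding P constant, ∂Q/∂Y = 0.1191.
η_Y = (∂Q/∂Y)·(Y/Q) = 0.1191 × (4896/854.146) = 0.68.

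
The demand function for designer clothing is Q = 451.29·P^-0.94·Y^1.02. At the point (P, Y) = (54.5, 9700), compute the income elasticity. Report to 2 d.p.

For a multiplicative demand Q = A·P^α·Y^β, the income elasticity is β everywhere.
Here β = 1.02, so η = 1.02.

1.02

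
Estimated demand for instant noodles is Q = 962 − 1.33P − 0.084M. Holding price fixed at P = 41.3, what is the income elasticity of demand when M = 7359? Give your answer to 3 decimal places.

-2.140

At P = 41.3, M = 7359: Q = 288.915.
Holding P constant, ∂Q/∂M = −0.084.
η_M = (∂Q/∂M)·(M/Q) = -0.084 × (7359/288.915) = -2.140.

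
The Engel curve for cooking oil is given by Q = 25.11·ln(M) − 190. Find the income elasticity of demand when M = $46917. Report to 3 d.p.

At M = 46917: Q = 80.087.
dQ/dM = 25.11/M = 0.0005352 at this income.
η = (dQ/dM)·(M/Q) = 0.0005352 × (46917/80.087) = 0.314.

0.314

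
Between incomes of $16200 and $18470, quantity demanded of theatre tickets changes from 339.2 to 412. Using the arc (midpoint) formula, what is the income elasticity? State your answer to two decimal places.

1.48

ΔQ = 412 − 339.2 = 72.8; midpoint Q̄ = (339.2 + 412)/2 = 375.6.
ΔI = 18470 − 16200 = 2270; midpoint Ī = (16200 + 18470)/2 = 17335.
η = (ΔQ/Q̄) ÷ (ΔI/Ī) = (72.8/375.6) ÷ (2270/17335) = 1.48.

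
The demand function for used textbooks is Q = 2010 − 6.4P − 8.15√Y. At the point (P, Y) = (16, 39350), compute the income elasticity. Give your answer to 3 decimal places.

At P = 16, Y = 39350: Q = 290.898.
Holding P constant, ∂Q/∂Y = -8.15/(2√Y) = -0.0205426.
η_Y = (∂Q/∂Y)·(Y/Q) = -0.0205426 × (39350/290.898) = -2.779.

-2.779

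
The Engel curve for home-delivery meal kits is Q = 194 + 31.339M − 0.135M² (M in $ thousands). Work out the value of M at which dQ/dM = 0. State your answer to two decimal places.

116.07

dQ/dM = 31.339 − 0.27M.
The good is inferior where dQ/dM < 0. Setting dQ/dM = 0 gives M = 31.339 / 0.27 = 116.07.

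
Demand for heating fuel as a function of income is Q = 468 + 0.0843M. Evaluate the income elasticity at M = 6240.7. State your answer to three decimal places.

0.529

At M = 6240.7: Q = 994.091.
dQ/dM = 0.0843.
η = (dQ/dM)·(M/Q) = 0.0843 × (6240.7/994.091) = 0.529.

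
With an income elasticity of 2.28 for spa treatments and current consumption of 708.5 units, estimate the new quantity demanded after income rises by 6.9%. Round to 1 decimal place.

%ΔQ ≈ η × %ΔI = 2.28 × 6.9% = 15.732%.
New Q ≈ 708.5 × (1 + 0.15732) = 820.0.

820.0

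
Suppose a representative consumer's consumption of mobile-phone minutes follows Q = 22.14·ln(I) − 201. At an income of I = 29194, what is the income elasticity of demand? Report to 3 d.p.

At I = 29194: Q = 26.637.
dQ/dI = 22.14/I = 0.000758375 at this income.
η = (dQ/dI)·(I/Q) = 0.000758375 × (29194/26.637) = 0.831.

0.831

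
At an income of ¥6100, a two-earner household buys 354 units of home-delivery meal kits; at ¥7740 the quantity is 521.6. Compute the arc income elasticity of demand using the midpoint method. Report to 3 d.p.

1.615

ΔQ = 521.6 − 354 = 167.6; midpoint Q̄ = (354 + 521.6)/2 = 437.8.
ΔI = 7740 − 6100 = 1640; midpoint Ī = (6100 + 7740)/2 = 6920.
η = (ΔQ/Q̄) ÷ (ΔI/Ī) = (167.6/437.8) ÷ (1640/6920) = 1.615.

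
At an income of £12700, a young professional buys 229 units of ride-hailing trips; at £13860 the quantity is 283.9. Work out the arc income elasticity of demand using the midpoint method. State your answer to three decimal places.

2.451

ΔQ = 283.9 − 229 = 54.9; midpoint Q̄ = (229 + 283.9)/2 = 256.45.
ΔI = 13860 − 12700 = 1160; midpoint Ī = (12700 + 13860)/2 = 13280.
η = (ΔQ/Q̄) ÷ (ΔI/Ī) = (54.9/256.45) ÷ (1160/13280) = 2.451.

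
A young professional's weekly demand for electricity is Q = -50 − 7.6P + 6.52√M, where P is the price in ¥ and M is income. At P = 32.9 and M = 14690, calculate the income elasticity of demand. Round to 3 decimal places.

At P = 32.9, M = 14690: Q = 490.199.
Holding P constant, ∂Q/∂M = 6.52/(2√M) = 0.0268972.
η_M = (∂Q/∂M)·(M/Q) = 0.0268972 × (14690/490.199) = 0.806.

0.806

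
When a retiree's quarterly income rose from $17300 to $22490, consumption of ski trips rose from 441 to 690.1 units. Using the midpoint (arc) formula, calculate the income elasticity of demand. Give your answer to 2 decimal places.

ΔQ = 690.1 − 441 = 249.1; midpoint Q̄ = (441 + 690.1)/2 = 565.55.
ΔI = 22490 − 17300 = 5190; midpoint Ī = (17300 + 22490)/2 = 19895.
η = (ΔQ/Q̄) ÷ (ΔI/Ī) = (249.1/565.55) ÷ (5190/19895) = 1.69.

1.69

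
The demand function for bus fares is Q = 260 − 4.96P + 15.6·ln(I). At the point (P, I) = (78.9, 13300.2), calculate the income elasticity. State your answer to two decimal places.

0.93

At P = 78.9, I = 13300.2: Q = 16.786.
Holding P constant, ∂Q/∂I = 15.6/I = 0.00117291.
η_I = (∂Q/∂I)·(I/Q) = 0.00117291 × (13300.2/16.786) = 0.93.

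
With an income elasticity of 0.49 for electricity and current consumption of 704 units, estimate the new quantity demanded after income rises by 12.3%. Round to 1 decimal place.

746.4

%ΔQ ≈ η × %ΔI = 0.49 × 12.3% = 6.027%.
New Q ≈ 704 × (1 + 0.06027) = 746.4.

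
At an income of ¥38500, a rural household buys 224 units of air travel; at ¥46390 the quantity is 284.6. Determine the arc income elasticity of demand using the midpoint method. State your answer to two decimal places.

ΔQ = 284.6 − 224 = 60.6; midpoint Q̄ = (224 + 284.6)/2 = 254.3.
ΔI = 46390 − 38500 = 7890; midpoint Ī = (38500 + 46390)/2 = 42445.
η = (ΔQ/Q̄) ÷ (ΔI/Ī) = (60.6/254.3) ÷ (7890/42445) = 1.28.

1.28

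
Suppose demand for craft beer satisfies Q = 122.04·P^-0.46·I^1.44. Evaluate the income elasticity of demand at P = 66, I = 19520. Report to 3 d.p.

1.440

For a multiplicative demand Q = A·P^α·I^β, the income elasticity is β everywhere.
Here β = 1.44, so η = 1.440.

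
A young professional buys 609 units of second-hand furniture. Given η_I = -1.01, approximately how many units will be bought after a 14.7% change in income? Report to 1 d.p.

%ΔQ ≈ η × %ΔI = -1.01 × 14.7% = -14.847%.
New Q ≈ 609 × (1 − 0.14847) = 518.6.

518.6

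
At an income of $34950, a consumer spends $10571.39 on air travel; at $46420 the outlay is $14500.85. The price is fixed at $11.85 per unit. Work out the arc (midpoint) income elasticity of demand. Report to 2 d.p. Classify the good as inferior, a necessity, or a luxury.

1.11 (luxury)

With a constant price, Q₁ = 10571.39/11.85 = 892.100 and Q₂ = 14500.85/11.85 = 1223.700 (equivalently, work directly with expenditure since P cancels).
Midpoint %ΔQ = (14500.85 − 10571.39)/12536.12 = 0.31345; midpoint %ΔI = (46420 − 34950)/40685 = 0.28192.
η = 0.31345 / 0.28192 = 1.11.
η > 1 ⇒ luxury.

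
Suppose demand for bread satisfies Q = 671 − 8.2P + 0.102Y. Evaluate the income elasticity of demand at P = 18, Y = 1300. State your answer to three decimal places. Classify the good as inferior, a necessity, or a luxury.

At P = 18, Y = 1300: Q = 656.000.
Holding P constant, ∂Q/∂Y = 0.102.
η_Y = (∂Q/∂Y)·(Y/Q) = 0.102 × (1300/656.000) = 0.202.
Since 0 < η < 1, this is a necessity.

0.202 (necessity)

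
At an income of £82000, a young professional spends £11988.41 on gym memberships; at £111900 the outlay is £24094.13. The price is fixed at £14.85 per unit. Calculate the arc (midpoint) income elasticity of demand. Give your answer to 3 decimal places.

2.176

With a constant price, Q₁ = 11988.41/14.85 = 807.300 and Q₂ = 24094.13/14.85 = 1622.500 (equivalently, work directly with expenditure since P cancels).
Midpoint %ΔQ = (24094.13 − 11988.41)/18041.27 = 0.67100; midpoint %ΔI = (111900 − 82000)/96950 = 0.30841.
η = 0.67100 / 0.30841 = 2.176.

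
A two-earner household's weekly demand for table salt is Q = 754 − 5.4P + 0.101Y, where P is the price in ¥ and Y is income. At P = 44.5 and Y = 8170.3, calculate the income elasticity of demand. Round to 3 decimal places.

At P = 44.5, Y = 8170.3: Q = 1338.900.
Holding P constant, ∂Q/∂Y = 0.101.
η_Y = (∂Q/∂Y)·(Y/Q) = 0.101 × (8170.3/1338.900) = 0.616.

0.616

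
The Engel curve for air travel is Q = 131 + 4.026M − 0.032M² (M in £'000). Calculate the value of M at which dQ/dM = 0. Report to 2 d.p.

62.91

dQ/dM = 4.026 − 0.064M.
The good is inferior where dQ/dM < 0. Setting dQ/dM = 0 gives M = 4.026 / 0.064 = 62.91.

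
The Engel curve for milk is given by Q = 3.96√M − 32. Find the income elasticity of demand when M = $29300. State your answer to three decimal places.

0.525

At M = 29300: Q = 645.843.
dQ/dM = 3.96/(2√M) = 0.0115673 at this income.
η = (dQ/dM)·(M/Q) = 0.0115673 × (29300/645.843) = 0.525.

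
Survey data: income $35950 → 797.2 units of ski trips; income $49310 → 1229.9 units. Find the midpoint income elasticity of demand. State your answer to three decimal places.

ΔQ = 1229.9 − 797.2 = 432.7; midpoint Q̄ = (797.2 + 1229.9)/2 = 1013.55.
ΔI = 49310 − 35950 = 13360; midpoint Ī = (35950 + 49310)/2 = 42630.
η = (ΔQ/Q̄) ÷ (ΔI/Ī) = (432.7/1013.55) ÷ (13360/42630) = 1.362.

1.362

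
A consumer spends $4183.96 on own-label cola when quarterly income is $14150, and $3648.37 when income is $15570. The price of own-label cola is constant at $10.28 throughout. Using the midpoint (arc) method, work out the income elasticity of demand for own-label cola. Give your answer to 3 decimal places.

With a constant price, Q₁ = 4183.96/10.28 = 407.000 and Q₂ = 3648.37/10.28 = 354.900 (equivalently, work directly with expenditure since P cancels).
Midpoint %ΔQ = (3648.37 − 4183.96)/3916.17 = -0.13676; midpoint %ΔI = (15570 − 14150)/14860 = 0.09556.
η = -0.13676 / 0.09556 = -1.431.

-1.431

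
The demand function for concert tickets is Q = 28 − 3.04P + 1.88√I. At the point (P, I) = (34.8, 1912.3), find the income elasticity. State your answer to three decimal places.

9.300

At P = 34.8, I = 1912.3: Q = 4.420.
Holding P constant, ∂Q/∂I = 1.88/(2√I) = 0.0214956.
η_I = (∂Q/∂I)·(I/Q) = 0.0214956 × (1912.3/4.420) = 9.300.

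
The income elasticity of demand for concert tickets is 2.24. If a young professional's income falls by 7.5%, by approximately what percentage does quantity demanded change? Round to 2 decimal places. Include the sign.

%ΔQ ≈ η × %ΔI = 2.24 × (-7.5%) = -16.80%.

-16.80%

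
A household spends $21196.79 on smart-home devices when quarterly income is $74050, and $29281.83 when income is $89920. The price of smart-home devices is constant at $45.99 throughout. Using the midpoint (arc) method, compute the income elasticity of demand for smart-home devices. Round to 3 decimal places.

With a constant price, Q₁ = 21196.79/45.99 = 460.900 and Q₂ = 29281.83/45.99 = 636.700 (equivalently, work directly with expenditure since P cancels).
Midpoint %ΔQ = (29281.83 − 21196.79)/25239.31 = 0.32034; midpoint %ΔI = (89920 − 74050)/81985 = 0.19357.
η = 0.32034 / 0.19357 = 1.655.

1.655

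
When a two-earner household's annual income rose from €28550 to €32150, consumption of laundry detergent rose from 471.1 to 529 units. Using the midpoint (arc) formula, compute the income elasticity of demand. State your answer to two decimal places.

ΔQ = 529 − 471.1 = 57.9; midpoint Q̄ = (471.1 + 529)/2 = 500.05.
ΔI = 32150 − 28550 = 3600; midpoint Ī = (28550 + 32150)/2 = 30350.
η = (ΔQ/Q̄) ÷ (ΔI/Ī) = (57.9/500.05) ÷ (3600/30350) = 0.98.

0.98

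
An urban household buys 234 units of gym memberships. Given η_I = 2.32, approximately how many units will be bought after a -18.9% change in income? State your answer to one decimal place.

131.4

%ΔQ ≈ η × %ΔI = 2.32 × (-18.9%) = -43.848%.
New Q ≈ 234 × (1 − 0.43848) = 131.4.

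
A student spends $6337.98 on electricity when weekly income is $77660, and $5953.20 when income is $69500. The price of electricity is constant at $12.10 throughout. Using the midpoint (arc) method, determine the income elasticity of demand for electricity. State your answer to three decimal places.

With a constant price, Q₁ = 6337.98/12.10 = 523.800 and Q₂ = 5953.20/12.10 = 492.000 (equivalently, work directly with expenditure since P cancels).
Midpoint %ΔQ = (5953.20 − 6337.98)/6145.59 = -0.06261; midpoint %ΔI = (69500 − 77660)/73580 = -0.11090.
η = -0.06261 / -0.11090 = 0.565.

0.565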